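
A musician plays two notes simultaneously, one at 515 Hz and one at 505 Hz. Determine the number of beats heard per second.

f_beat = |f₁ − f₂|.
|515 − 505| = 10 Hz.

10 Hz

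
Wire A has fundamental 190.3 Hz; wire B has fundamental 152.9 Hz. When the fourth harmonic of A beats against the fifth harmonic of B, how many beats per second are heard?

Fourth harmonic of the first: 4·190.3 = 761.2 Hz.
Fifth harmonic of the second: 5·152.9 = 764.5 Hz.
f_beat = |761.2 − 764.5| = 3.3 Hz.

3.3 Hz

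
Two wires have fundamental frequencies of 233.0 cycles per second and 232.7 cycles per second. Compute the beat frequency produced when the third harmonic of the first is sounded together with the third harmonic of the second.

0.9 Hz

Third harmonic of the first: 3·233.0 = 699.0 Hz.
Third harmonic of the second: 3·232.7 = 698.1 Hz.
f_beat = |699.0 − 698.1| = 0.9 Hz.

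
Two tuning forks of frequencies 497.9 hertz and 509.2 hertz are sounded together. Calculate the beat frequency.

Beats arise from superposition of two nearby frequencies; the beat rate is |f₁ − f₂|.
|497.9 − 509.2| = 11.3 Hz.

11.3 Hz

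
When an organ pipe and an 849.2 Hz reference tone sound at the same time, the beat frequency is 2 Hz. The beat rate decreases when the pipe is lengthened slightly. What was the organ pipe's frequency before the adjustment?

851.2 Hz

|f − 849.2| = 2, so the organ pipe was at either 847.2 Hz or 851.2 Hz.
A longer pipe has a lower fundamental; the adjustment lowers the organ pipe's frequency.
The beat rate fell, so the adjustment moved the organ pipe toward 849.2 Hz — it must have started above the reference.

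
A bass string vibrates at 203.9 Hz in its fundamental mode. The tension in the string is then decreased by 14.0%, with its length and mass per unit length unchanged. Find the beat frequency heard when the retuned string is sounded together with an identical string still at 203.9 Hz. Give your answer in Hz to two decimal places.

For a string, f ∝ √T, so the new frequency is 203.9·√0.860 = 189.0891 Hz.
f_beat = |189.0891 − 203.9| = 14.81 Hz.

14.81 Hz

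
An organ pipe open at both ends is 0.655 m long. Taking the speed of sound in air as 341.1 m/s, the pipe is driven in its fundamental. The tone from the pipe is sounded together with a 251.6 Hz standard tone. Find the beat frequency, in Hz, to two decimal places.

8.78 Hz

Open pipe: f_n = n·v/(2L) = 1·341.1/(2·0.655) = 260.3817 Hz.
f_beat = |260.3817 − 251.6| = 8.78 Hz.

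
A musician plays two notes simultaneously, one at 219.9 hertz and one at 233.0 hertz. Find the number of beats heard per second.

f_beat = |f₁ − f₂|.
|219.9 − 233.0| = 13.1 Hz.

13.1 Hz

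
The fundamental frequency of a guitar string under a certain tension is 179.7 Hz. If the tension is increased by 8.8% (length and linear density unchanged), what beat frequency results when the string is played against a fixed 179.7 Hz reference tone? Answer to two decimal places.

7.74 Hz

For a string, f ∝ √T, so the new frequency is 179.7·√1.088 = 187.4401 Hz.
f_beat = |187.4401 − 179.7| = 7.74 Hz.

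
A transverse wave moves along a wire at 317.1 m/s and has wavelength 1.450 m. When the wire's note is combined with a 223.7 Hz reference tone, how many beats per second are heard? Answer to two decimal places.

Source frequency f = v/λ = 317.1/1.450 = 218.6897 Hz.
f_beat = |218.6897 − 223.7| = 5.01 Hz.

5.01 Hz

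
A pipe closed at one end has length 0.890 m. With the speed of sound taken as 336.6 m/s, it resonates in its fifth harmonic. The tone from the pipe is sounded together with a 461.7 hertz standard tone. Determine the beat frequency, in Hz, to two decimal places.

11.05 Hz

Closed pipe (odd harmonics): f_n = n·v/(4L) = 5·336.6/(4·0.890) = 472.7528 Hz.
f_beat = |472.7528 − 461.7| = 11.05 Hz.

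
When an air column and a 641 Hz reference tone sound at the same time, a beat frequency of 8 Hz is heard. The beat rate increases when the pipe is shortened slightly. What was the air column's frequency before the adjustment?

649 Hz

|f − 641| = 8, so the air column was at either 633 Hz or 649 Hz.
A shorter pipe has a higher fundamental; the adjustment raises the air column's frequency.
The beat rate rose, so the adjustment moved the air column further from 641 Hz — it was already above the reference.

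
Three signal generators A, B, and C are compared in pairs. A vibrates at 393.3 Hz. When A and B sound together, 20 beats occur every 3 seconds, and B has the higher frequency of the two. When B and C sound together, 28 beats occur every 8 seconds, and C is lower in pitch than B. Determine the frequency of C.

396.4667 Hz

A–B: Beat frequency = 20/3 = 6.6667 Hz.
B is above A, so f_B = 393.3 + 6.6667 = 399.9667 Hz.
B–C: Beat frequency = 28/8 = 3.5 Hz.
C is below B, so f_C = 399.9667 − 3.5 = 396.4667 Hz.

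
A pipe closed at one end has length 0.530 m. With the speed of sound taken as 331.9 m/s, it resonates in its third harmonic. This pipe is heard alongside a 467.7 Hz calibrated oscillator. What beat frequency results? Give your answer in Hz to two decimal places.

Closed pipe (odd harmonics): f_n = n·v/(4L) = 3·331.9/(4·0.530) = 469.6698 Hz.
f_beat = |469.6698 − 467.7| = 1.97 Hz.

1.97 Hz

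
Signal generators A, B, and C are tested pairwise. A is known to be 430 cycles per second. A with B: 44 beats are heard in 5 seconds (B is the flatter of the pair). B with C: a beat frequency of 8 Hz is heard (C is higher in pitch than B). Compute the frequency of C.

429.2 Hz

A–B: Beat frequency = 44/5 = 8.8 Hz.
B is below A, so f_B = 430 − 8.8 = 421.2 Hz.
C is above B, so f_C = 421.2 + 8 = 429.2 Hz.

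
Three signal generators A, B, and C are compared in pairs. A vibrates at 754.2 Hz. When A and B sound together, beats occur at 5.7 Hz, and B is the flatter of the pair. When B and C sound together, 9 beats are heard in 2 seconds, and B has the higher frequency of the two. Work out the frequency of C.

B is below A, so f_B = 754.2 − 5.7 = 748.5 Hz.
B–C: Beat frequency = 9/2 = 4.5 Hz.
C is below B, so f_C = 748.5 − 4.5 = 744 Hz.

744 Hz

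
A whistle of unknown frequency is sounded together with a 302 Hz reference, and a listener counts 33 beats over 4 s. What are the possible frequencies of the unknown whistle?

293.75 Hz or 310.25 Hz

Beat frequency = 33/4 = 8.25 Hz.
|f − 302| = 8.25, so f = 302 ± 8.25.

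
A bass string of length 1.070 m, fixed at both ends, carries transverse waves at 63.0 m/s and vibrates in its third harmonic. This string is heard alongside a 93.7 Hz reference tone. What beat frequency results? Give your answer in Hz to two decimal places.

5.38 Hz

For a string fixed at both ends, f_n = n·v/(2L) = 3·63.0/(2·1.070) = 88.3178 Hz.
f_beat = |88.3178 − 93.7| = 5.38 Hz.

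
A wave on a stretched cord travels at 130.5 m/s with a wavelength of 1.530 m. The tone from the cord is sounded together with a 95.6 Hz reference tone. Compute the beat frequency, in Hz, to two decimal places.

Source frequency f = v/λ = 130.5/1.530 = 85.2941 Hz.
f_beat = |85.2941 − 95.6| = 10.31 Hz.

10.31 Hz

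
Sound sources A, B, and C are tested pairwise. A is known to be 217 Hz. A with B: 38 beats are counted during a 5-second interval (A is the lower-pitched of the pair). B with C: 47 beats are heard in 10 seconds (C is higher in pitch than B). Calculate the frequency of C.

229.3 Hz

A–B: Beat frequency = 38/5 = 7.6 Hz.
B is above A, so f_B = 217 + 7.6 = 224.6 Hz.
B–C: Beat frequency = 47/10 = 4.7 Hz.
C is above B, so f_C = 224.6 + 4.7 = 229.3 Hz.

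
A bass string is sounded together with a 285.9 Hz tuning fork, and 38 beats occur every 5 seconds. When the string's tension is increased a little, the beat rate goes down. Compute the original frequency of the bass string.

Beat frequency = 38/5 = 7.6 Hz.
|f − 285.9| = 7.6, so the bass string was at either 278.3 Hz or 293.5 Hz.
Higher tension means higher frequency; the adjustment raises the bass string's frequency.
The beat rate fell, so the adjustment moved the bass string toward 285.9 Hz — it must have started below the reference.

278.3 Hz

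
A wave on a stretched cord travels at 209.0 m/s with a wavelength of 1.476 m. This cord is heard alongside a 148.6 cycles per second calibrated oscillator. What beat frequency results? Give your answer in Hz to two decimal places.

Source frequency f = v/λ = 209.0/1.476 = 141.5989 Hz.
f_beat = |141.5989 − 148.6| = 7.00 Hz.

7.00 Hz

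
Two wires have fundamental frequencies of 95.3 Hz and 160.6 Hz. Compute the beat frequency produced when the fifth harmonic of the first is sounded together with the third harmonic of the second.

5.3 Hz

Fifth harmonic of the first: 5·95.3 = 476.5 Hz.
Third harmonic of the second: 3·160.6 = 481.8 Hz.
f_beat = |476.5 − 481.8| = 5.3 Hz.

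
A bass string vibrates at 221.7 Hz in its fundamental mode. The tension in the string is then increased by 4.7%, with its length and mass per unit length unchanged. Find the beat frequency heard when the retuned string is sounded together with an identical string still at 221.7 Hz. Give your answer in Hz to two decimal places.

5.15 Hz

For a string, f ∝ √T, so the new frequency is 221.7·√1.047 = 226.8501 Hz.
f_beat = |226.8501 − 221.7| = 5.15 Hz.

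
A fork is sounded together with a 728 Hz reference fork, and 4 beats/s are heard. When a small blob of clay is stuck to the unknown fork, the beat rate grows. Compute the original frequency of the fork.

|f − 728| = 4, so the fork was at either 724 Hz or 732 Hz.
Adding mass to a fork lowers its frequency; the adjustment lowers the fork's frequency.
The beat rate rose, so the adjustment moved the fork further from 728 Hz — it was already below the reference.

724 Hz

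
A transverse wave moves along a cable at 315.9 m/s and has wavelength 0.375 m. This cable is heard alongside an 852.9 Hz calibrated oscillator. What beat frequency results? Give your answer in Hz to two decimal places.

Source frequency f = v/λ = 315.9/0.375 = 842.4000 Hz.
f_beat = |842.4000 − 852.9| = 10.50 Hz.

10.50 Hz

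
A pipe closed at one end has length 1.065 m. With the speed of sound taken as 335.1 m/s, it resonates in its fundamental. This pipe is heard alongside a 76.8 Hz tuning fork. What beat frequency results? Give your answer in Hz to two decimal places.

1.86 Hz

Closed pipe (odd harmonics): f_n = n·v/(4L) = 1·335.1/(4·1.065) = 78.6620 Hz.
f_beat = |78.6620 − 76.8| = 1.86 Hz.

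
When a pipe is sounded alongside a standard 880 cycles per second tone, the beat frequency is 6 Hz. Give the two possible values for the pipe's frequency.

874 Hz or 886 Hz

|f − 880| = 6, so f = 880 ± 6.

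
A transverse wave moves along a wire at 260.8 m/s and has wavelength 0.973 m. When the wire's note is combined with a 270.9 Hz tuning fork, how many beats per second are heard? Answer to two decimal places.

2.86 Hz

Source frequency f = v/λ = 260.8/0.973 = 268.0370 Hz.
f_beat = |268.0370 − 270.9| = 2.86 Hz.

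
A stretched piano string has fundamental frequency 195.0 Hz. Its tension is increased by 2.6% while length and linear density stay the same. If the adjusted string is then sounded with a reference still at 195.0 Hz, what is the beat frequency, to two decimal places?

2.52 Hz

For a string, f ∝ √T, so the new frequency is 195.0·√1.026 = 197.5187 Hz.
f_beat = |197.5187 − 195.0| = 2.52 Hz.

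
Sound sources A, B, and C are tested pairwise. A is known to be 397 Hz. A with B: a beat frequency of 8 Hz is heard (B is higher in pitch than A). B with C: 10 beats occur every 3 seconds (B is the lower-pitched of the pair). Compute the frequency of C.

408.3333 Hz

B is above A, so f_B = 397 + 8 = 405 Hz.
B–C: Beat frequency = 10/3 = 3.3333 Hz.
C is above B, so f_C = 405 + 3.3333 = 408.3333 Hz.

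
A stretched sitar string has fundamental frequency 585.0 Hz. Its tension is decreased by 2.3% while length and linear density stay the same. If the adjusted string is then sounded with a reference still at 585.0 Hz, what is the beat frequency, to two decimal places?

6.77 Hz

For a string, f ∝ √T, so the new frequency is 585.0·√0.977 = 578.2334 Hz.
f_beat = |578.2334 − 585.0| = 6.77 Hz.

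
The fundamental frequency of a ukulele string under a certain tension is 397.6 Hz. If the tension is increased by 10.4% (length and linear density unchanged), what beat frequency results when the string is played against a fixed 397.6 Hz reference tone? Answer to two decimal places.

20.16 Hz

For a string, f ∝ √T, so the new frequency is 397.6·√1.104 = 417.7639 Hz.
f_beat = |417.7639 − 397.6| = 20.16 Hz.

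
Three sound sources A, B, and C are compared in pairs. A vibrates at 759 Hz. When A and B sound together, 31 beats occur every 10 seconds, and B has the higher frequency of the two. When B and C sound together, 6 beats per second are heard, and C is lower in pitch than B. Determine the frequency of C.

756.1 Hz

A–B: Beat frequency = 31/10 = 3.1 Hz.
B is above A, so f_B = 759 + 3.1 = 762.1 Hz.
C is below B, so f_C = 762.1 − 6 = 756.1 Hz.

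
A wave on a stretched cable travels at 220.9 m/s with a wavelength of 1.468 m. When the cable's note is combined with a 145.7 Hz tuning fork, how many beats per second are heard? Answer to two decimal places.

4.78 Hz

Source frequency f = v/λ = 220.9/1.468 = 150.4768 Hz.
f_beat = |150.4768 − 145.7| = 4.78 Hz.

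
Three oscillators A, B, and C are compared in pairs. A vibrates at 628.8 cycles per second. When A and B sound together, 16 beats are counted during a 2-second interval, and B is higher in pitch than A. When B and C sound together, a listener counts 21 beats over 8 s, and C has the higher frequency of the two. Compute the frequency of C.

639.425 Hz

A–B: Beat frequency = 16/2 = 8 Hz.
B is above A, so f_B = 628.8 + 8 = 636.8 Hz.
B–C: Beat frequency = 21/8 = 2.625 Hz.
C is above B, so f_C = 636.8 + 2.625 = 639.425 Hz.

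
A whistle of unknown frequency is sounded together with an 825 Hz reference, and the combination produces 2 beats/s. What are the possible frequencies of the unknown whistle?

|f − 825| = 2, so f = 825 ± 2.

823 Hz or 827 Hz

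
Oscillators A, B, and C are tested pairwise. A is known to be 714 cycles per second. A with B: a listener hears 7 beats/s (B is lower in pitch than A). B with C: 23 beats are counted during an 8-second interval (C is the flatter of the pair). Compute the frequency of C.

B is below A, so f_B = 714 − 7 = 707 Hz.
B–C: Beat frequency = 23/8 = 2.875 Hz.
C is below B, so f_C = 707 − 2.875 = 704.125 Hz.

704.125 Hz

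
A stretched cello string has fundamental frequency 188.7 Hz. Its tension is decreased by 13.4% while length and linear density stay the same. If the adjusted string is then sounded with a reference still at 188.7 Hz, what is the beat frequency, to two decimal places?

13.10 Hz

For a string, f ∝ √T, so the new frequency is 188.7·√0.866 = 175.6026 Hz.
f_beat = |175.6026 − 188.7| = 13.10 Hz.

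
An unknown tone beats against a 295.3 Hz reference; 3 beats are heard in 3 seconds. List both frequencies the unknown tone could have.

Beat frequency = 3/3 = 1 Hz.
|f − 295.3| = 1, so f = 295.3 ± 1.

294.3 Hz or 296.3 Hz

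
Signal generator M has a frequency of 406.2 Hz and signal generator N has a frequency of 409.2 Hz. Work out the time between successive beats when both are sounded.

0.333 s

f_beat = |406.2 − 409.2| = 3 Hz.
Beat period T = 1 / f_beat = 1 / 3 s.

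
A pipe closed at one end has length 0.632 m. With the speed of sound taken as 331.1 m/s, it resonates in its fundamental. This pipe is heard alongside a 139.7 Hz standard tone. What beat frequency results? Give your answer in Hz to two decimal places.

Closed pipe (odd harmonics): f_n = n·v/(4L) = 1·331.1/(4·0.632) = 130.9731 Hz.
f_beat = |130.9731 − 139.7| = 8.73 Hz.

8.73 Hz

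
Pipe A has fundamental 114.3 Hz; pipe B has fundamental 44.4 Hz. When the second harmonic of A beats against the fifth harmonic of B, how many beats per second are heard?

6.6 Hz

Second harmonic of the first: 2·114.3 = 228.6 Hz.
Fifth harmonic of the second: 5·44.4 = 222.0 Hz.
f_beat = |228.6 − 222.0| = 6.6 Hz.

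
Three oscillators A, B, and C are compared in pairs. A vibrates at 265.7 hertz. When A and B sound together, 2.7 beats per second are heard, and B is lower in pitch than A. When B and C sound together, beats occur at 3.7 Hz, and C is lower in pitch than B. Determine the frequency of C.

B is below A, so f_B = 265.7 − 2.7 = 263 Hz.
C is below B, so f_C = 263 − 3.7 = 259.3 Hz.

259.3 Hz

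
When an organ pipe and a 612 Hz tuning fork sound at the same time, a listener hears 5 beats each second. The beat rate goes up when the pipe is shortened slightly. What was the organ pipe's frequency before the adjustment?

|f − 612| = 5, so the organ pipe was at either 607 Hz or 617 Hz.
A shorter pipe has a higher fundamental; the adjustment raises the organ pipe's frequency.
The beat rate rose, so the adjustment moved the organ pipe further from 612 Hz — it was already above the reference.

617 Hz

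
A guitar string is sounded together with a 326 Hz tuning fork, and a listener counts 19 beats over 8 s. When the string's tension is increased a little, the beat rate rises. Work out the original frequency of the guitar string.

Beat frequency = 19/8 = 2.375 Hz.
|f − 326| = 2.375, so the guitar string was at either 323.625 Hz or 328.375 Hz.
Higher tension means higher frequency; the adjustment raises the guitar string's frequency.
The beat rate rose, so the adjustment moved the guitar string further from 326 Hz — it was already above the reference.

328.375 Hz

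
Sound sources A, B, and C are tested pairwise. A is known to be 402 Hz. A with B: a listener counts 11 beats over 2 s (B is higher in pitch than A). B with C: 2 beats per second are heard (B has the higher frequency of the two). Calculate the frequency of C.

405.5 Hz

A–B: Beat frequency = 11/2 = 5.5 Hz.
B is above A, so f_B = 402 + 5.5 = 407.5 Hz.
C is below B, so f_C = 407.5 − 2 = 405.5 Hz.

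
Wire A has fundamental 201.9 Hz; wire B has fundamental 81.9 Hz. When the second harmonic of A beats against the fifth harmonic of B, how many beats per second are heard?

Second harmonic of the first: 2·201.9 = 403.8 Hz.
Fifth harmonic of the second: 5·81.9 = 409.5 Hz.
f_beat = |403.8 − 409.5| = 5.7 Hz.

5.7 Hz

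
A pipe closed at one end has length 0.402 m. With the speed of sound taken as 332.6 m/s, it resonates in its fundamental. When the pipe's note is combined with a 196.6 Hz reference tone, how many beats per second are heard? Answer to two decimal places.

10.24 Hz

Closed pipe (odd harmonics): f_n = n·v/(4L) = 1·332.6/(4·0.402) = 206.8408 Hz.
f_beat = |206.8408 − 196.6| = 10.24 Hz.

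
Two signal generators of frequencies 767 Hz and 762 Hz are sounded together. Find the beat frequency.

5 Hz

f_beat = |f₁ − f₂|.
|767 − 762| = 5 Hz.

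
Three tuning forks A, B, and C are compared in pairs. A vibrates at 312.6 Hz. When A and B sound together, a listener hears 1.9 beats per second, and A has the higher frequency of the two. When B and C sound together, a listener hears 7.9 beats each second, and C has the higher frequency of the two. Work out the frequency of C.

B is below A, so f_B = 312.6 − 1.9 = 310.7 Hz.
C is above B, so f_C = 310.7 + 7.9 = 318.6 Hz.

318.6 Hz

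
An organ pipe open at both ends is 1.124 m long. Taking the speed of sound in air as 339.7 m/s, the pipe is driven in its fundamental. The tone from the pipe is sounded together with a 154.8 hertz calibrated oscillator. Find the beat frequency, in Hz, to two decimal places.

3.69 Hz

Open pipe: f_n = n·v/(2L) = 1·339.7/(2·1.124) = 151.1121 Hz.
f_beat = |151.1121 − 154.8| = 3.69 Hz.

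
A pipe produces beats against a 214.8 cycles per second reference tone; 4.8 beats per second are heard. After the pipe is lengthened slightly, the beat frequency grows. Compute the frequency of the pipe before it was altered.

210 Hz

|f − 214.8| = 4.8, so the pipe was at either 210 Hz or 219.6 Hz.
A longer pipe has a lower fundamental; the adjustment lowers the pipe's frequency.
The beat rate rose, so the adjustment moved the pipe further from 214.8 Hz — it was already below the reference.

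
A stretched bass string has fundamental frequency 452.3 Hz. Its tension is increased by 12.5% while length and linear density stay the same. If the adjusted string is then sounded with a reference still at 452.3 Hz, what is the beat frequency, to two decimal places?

27.44 Hz

For a string, f ∝ √T, so the new frequency is 452.3·√1.125 = 479.7366 Hz.
f_beat = |479.7366 − 452.3| = 27.44 Hz.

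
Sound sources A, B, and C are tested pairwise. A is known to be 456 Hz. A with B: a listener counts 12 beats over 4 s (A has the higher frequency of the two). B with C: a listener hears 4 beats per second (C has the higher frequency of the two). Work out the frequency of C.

457 Hz

A–B: Beat frequency = 12/4 = 3 Hz.
B is below A, so f_B = 456 − 3 = 453 Hz.
C is above B, so f_C = 453 + 4 = 457 Hz.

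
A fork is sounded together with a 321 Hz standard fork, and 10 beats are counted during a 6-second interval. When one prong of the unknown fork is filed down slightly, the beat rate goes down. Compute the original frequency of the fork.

319.3333 Hz

Beat frequency = 10/6 = 1.6667 Hz.
|f − 321| = 1.6667, so the fork was at either 319.3333 Hz or 322.6667 Hz.
Filing a prong removes mass and raises the fork's frequency; the adjustment raises the fork's frequency.
The beat rate fell, so the adjustment moved the fork toward 321 Hz — it must have started below the reference.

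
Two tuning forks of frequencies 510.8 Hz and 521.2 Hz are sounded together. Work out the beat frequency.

f_beat = |f₁ − f₂|.
|510.8 − 521.2| = 10.4 Hz.

10.4 Hz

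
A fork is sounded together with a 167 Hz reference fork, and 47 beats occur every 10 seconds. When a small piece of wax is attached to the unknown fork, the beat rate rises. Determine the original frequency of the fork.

Beat frequency = 47/10 = 4.7 Hz.
|f − 167| = 4.7, so the fork was at either 162.3 Hz or 171.7 Hz.
Loading a fork with wax lowers its frequency; the adjustment lowers the fork's frequency.
The beat rate rose, so the adjustment moved the fork further from 167 Hz — it was already below the reference.

162.3 Hz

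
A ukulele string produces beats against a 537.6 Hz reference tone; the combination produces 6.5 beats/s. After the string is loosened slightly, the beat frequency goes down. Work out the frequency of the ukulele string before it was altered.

544.1 Hz

|f − 537.6| = 6.5, so the ukulele string was at either 531.1 Hz or 544.1 Hz.
Reducing tension lowers a string's frequency; the adjustment lowers the ukulele string's frequency.
The beat rate fell, so the adjustment moved the ukulele string toward 537.6 Hz — it must have started above the reference.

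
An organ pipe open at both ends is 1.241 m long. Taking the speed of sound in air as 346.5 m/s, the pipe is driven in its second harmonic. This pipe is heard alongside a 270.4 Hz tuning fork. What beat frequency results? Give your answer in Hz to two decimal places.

8.81 Hz

Open pipe: f_n = n·v/(2L) = 2·346.5/(2·1.241) = 279.2103 Hz.
f_beat = |279.2103 − 270.4| = 8.81 Hz.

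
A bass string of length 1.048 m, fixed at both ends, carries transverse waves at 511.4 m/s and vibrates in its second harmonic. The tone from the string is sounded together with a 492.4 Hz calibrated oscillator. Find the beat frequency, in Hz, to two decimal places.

4.42 Hz

For a string fixed at both ends, f_n = n·v/(2L) = 2·511.4/(2·1.048) = 487.9771 Hz.
f_beat = |487.9771 − 492.4| = 4.42 Hz.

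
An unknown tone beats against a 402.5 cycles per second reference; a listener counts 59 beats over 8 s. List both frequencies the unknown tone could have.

Beat frequency = 59/8 = 7.375 Hz.
|f − 402.5| = 7.375, so f = 402.5 ± 7.375.

395.125 Hz or 409.875 Hz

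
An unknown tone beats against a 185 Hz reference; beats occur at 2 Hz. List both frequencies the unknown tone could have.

|f − 185| = 2, so f = 185 ± 2.

183 Hz or 187 Hz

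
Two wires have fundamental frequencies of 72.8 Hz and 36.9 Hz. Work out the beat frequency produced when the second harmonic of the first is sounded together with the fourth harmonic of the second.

2.0 Hz

Second harmonic of the first: 2·72.8 = 145.6 Hz.
Fourth harmonic of the second: 4·36.9 = 147.6 Hz.
f_beat = |145.6 − 147.6| = 2.0 Hz.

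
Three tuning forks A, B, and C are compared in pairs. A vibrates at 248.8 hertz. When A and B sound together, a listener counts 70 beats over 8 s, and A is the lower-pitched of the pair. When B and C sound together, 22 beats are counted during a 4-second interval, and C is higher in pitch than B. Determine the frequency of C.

263.05 Hz

A–B: Beat frequency = 70/8 = 8.75 Hz.
B is above A, so f_B = 248.8 + 8.75 = 257.55 Hz.
B–C: Beat frequency = 22/4 = 5.5 Hz.
C is above B, so f_C = 257.55 + 5.5 = 263.05 Hz.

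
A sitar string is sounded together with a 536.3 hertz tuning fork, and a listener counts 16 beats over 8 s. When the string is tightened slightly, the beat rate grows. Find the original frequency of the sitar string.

Beat frequency = 16/8 = 2 Hz.
|f − 536.3| = 2, so the sitar string was at either 534.3 Hz or 538.3 Hz.
Increasing tension raises a string's frequency; the adjustment raises the sitar string's frequency.
The beat rate rose, so the adjustment moved the sitar string further from 536.3 Hz — it was already above the reference.

538.3 Hz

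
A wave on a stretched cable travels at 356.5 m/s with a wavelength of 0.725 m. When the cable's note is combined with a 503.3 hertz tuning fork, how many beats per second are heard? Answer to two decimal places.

Source frequency f = v/λ = 356.5/0.725 = 491.7241 Hz.
f_beat = |491.7241 − 503.3| = 11.58 Hz.

11.58 Hz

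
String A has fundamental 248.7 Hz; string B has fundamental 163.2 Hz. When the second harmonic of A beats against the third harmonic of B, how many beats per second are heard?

7.8 Hz

Second harmonic of the first: 2·248.7 = 497.4 Hz.
Third harmonic of the second: 3·163.2 = 489.6 Hz.
f_beat = |497.4 − 489.6| = 7.8 Hz.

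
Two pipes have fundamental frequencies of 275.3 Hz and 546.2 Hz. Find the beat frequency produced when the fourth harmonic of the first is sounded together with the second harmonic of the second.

8.8 Hz

Fourth harmonic of the first: 4·275.3 = 1101.2 Hz.
Second harmonic of the second: 2·546.2 = 1092.4 Hz.
f_beat = |1101.2 − 1092.4| = 8.8 Hz.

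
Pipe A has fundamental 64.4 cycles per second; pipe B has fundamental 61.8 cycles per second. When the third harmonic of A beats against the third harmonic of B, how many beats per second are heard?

Third harmonic of the first: 3·64.4 = 193.2 Hz.
Third harmonic of the second: 3·61.8 = 185.4 Hz.
f_beat = |193.2 − 185.4| = 7.8 Hz.

7.8 Hz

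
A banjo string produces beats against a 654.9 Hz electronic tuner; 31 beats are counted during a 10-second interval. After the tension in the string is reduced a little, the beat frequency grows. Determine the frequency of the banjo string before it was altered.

651.8 Hz

Beat frequency = 31/10 = 3.1 Hz.
|f − 654.9| = 3.1, so the banjo string was at either 651.8 Hz or 658 Hz.
Lower tension means lower frequency; the adjustment lowers the banjo string's frequency.
The beat rate rose, so the adjustment moved the banjo string further from 654.9 Hz — it was already below the reference.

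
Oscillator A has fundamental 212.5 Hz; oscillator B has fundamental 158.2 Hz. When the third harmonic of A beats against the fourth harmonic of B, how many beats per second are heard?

4.7 Hz

Third harmonic of the first: 3·212.5 = 637.5 Hz.
Fourth harmonic of the second: 4·158.2 = 632.8 Hz.
f_beat = |637.5 − 632.8| = 4.7 Hz.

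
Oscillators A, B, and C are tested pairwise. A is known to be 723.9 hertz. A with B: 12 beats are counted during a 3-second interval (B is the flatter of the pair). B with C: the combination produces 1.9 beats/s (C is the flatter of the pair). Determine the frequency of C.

A–B: Beat frequency = 12/3 = 4 Hz.
B is below A, so f_B = 723.9 − 4 = 719.9 Hz.
C is below B, so f_C = 719.9 − 1.9 = 718 Hz.

718 Hz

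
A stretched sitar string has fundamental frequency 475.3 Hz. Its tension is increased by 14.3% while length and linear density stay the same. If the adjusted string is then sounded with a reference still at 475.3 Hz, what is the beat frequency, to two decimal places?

For a string, f ∝ √T, so the new frequency is 475.3·√1.143 = 508.1488 Hz.
f_beat = |508.1488 − 475.3| = 32.85 Hz.

32.85 Hz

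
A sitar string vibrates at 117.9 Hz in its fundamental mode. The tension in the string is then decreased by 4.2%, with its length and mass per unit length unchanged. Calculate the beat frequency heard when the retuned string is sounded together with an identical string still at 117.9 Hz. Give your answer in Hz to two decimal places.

2.50 Hz

For a string, f ∝ √T, so the new frequency is 117.9·√0.958 = 115.3975 Hz.
f_beat = |115.3975 − 117.9| = 2.50 Hz.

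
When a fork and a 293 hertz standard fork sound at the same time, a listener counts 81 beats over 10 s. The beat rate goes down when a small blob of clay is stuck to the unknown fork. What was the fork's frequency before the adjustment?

Beat frequency = 81/10 = 8.1 Hz.
|f − 293| = 8.1, so the fork was at either 284.9 Hz or 301.1 Hz.
Adding mass to a fork lowers its frequency; the adjustment lowers the fork's frequency.
The beat rate fell, so the adjustment moved the fork toward 293 Hz — it must have started above the reference.

301.1 Hz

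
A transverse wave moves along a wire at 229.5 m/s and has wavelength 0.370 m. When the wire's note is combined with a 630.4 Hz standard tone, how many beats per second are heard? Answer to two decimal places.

Source frequency f = v/λ = 229.5/0.370 = 620.2703 Hz.
f_beat = |620.2703 − 630.4| = 10.13 Hz.

10.13 Hz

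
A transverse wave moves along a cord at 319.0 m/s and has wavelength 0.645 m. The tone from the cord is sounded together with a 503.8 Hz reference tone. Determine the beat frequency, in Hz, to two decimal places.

9.23 Hz

Source frequency f = v/λ = 319.0/0.645 = 494.5736 Hz.
f_beat = |494.5736 − 503.8| = 9.23 Hz.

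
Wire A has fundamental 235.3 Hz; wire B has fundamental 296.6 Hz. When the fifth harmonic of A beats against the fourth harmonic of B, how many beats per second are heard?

9.9 Hz

Fifth harmonic of the first: 5·235.3 = 1176.5 Hz.
Fourth harmonic of the second: 4·296.6 = 1186.4 Hz.
f_beat = |1176.5 − 1186.4| = 9.9 Hz.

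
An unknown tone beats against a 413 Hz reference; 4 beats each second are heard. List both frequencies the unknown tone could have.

|f − 413| = 4, so f = 413 ± 4.

409 Hz or 417 Hz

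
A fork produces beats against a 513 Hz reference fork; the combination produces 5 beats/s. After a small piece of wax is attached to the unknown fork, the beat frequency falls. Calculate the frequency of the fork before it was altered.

518 Hz

|f − 513| = 5, so the fork was at either 508 Hz or 518 Hz.
Loading a fork with wax lowers its frequency; the adjustment lowers the fork's frequency.
The beat rate fell, so the adjustment moved the fork toward 513 Hz — it must have started above the reference.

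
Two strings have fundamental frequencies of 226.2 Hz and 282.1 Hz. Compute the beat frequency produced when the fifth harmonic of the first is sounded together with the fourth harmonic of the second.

Fifth harmonic of the first: 5·226.2 = 1131.0 Hz.
Fourth harmonic of the second: 4·282.1 = 1128.4 Hz.
f_beat = |1131.0 − 1128.4| = 2.6 Hz.

2.6 Hz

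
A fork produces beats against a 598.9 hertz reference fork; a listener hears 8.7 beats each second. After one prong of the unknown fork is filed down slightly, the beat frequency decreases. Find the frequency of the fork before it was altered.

590.2 Hz

|f − 598.9| = 8.7, so the fork was at either 590.2 Hz or 607.6 Hz.
Filing a prong removes mass and raises the fork's frequency; the adjustment raises the fork's frequency.
The beat rate fell, so the adjustment moved the fork toward 598.9 Hz — it must have started below the reference.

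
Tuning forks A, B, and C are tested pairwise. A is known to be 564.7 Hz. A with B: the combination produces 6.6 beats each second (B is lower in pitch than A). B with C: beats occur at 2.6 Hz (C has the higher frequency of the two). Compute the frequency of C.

B is below A, so f_B = 564.7 − 6.6 = 558.1 Hz.
C is above B, so f_C = 558.1 + 2.6 = 560.7 Hz.

560.7 Hz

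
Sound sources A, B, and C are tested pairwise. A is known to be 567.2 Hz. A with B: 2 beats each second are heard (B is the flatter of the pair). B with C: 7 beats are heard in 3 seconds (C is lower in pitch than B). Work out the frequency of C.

562.8667 Hz

B is below A, so f_B = 567.2 − 2 = 565.2 Hz.
B–C: Beat frequency = 7/3 = 2.3333 Hz.
C is below B, so f_C = 565.2 − 2.3333 = 562.8667 Hz.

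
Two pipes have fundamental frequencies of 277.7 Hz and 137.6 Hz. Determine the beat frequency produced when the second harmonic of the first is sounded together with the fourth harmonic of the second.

Second harmonic of the first: 2·277.7 = 555.4 Hz.
Fourth harmonic of the second: 4·137.6 = 550.4 Hz.
f_beat = |555.4 − 550.4| = 5.0 Hz.

5.0 Hz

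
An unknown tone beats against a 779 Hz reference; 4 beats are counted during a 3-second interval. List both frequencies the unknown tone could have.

Beat frequency = 4/3 = 1.3333 Hz.
|f − 779| = 1.3333, so f = 779 ± 1.3333.

777.6667 Hz or 780.3333 Hz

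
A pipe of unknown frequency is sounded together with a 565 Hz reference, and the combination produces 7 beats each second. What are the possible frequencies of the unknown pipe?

558 Hz or 572 Hz

|f − 565| = 7, so f = 565 ± 7.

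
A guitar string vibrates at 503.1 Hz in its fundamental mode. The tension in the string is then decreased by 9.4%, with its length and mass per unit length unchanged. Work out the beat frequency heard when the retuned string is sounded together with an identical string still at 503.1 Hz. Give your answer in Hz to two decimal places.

24.23 Hz

For a string, f ∝ √T, so the new frequency is 503.1·√0.906 = 478.8709 Hz.
f_beat = |478.8709 − 503.1| = 24.23 Hz.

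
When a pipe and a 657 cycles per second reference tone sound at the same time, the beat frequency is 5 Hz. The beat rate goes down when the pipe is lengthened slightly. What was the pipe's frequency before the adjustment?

662 Hz

|f − 657| = 5, so the pipe was at either 652 Hz or 662 Hz.
A longer pipe has a lower fundamental; the adjustment lowers the pipe's frequency.
The beat rate fell, so the adjustment moved the pipe toward 657 Hz — it must have started above the reference.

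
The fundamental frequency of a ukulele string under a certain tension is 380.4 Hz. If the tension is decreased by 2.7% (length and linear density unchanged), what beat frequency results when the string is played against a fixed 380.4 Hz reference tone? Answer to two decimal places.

For a string, f ∝ √T, so the new frequency is 380.4·√0.973 = 375.2295 Hz.
f_beat = |375.2295 − 380.4| = 5.17 Hz.

5.17 Hz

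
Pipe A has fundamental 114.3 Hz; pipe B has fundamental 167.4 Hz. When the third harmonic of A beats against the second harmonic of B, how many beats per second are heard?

Third harmonic of the first: 3·114.3 = 342.9 Hz.
Second harmonic of the second: 2·167.4 = 334.8 Hz.
f_beat = |342.9 − 334.8| = 8.1 Hz.

8.1 Hz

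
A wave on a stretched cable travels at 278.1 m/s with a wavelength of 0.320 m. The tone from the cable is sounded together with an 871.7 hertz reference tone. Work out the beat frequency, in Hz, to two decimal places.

Source frequency f = v/λ = 278.1/0.320 = 869.0625 Hz.
f_beat = |869.0625 − 871.7| = 2.64 Hz.

2.64 Hz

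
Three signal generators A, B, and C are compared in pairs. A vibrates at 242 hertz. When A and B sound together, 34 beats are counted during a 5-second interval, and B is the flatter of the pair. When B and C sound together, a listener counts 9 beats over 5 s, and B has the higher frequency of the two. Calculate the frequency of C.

A–B: Beat frequency = 34/5 = 6.8 Hz.
B is below A, so f_B = 242 − 6.8 = 235.2 Hz.
B–C: Beat frequency = 9/5 = 1.8 Hz.
C is below B, so f_C = 235.2 − 1.8 = 233.4 Hz.

233.4 Hz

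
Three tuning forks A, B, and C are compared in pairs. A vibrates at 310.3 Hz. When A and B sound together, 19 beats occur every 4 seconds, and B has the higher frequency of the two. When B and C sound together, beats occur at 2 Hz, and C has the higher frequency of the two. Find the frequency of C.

317.05 Hz

A–B: Beat frequency = 19/4 = 4.75 Hz.
B is above A, so f_B = 310.3 + 4.75 = 315.05 Hz.
C is above B, so f_C = 315.05 + 2 = 317.05 Hz.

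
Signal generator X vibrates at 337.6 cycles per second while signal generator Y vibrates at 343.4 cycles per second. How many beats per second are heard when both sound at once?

5.8 Hz

f_beat = |f₁ − f₂|.
|337.6 − 343.4| = 5.8 Hz.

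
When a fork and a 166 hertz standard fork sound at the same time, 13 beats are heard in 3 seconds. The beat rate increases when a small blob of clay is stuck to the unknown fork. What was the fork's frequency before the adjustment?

161.6667 Hz

Beat frequency = 13/3 = 4.3333 Hz.
|f − 166| = 4.3333, so the fork was at either 161.6667 Hz or 170.3333 Hz.
Adding mass to a fork lowers its frequency; the adjustment lowers the fork's frequency.
The beat rate rose, so the adjustment moved the fork further from 166 Hz — it was already below the reference.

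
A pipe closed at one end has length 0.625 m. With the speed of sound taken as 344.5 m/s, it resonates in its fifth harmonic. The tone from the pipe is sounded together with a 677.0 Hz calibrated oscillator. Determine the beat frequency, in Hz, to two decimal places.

Closed pipe (odd harmonics): f_n = n·v/(4L) = 5·344.5/(4·0.625) = 689.0000 Hz.
f_beat = |689.0000 − 677.0| = 12.00 Hz.

12.00 Hz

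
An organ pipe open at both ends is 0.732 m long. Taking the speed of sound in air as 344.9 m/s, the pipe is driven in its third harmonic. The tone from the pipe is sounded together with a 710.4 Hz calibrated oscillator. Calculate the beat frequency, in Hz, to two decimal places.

Open pipe: f_n = n·v/(2L) = 3·344.9/(2·0.732) = 706.7623 Hz.
f_beat = |706.7623 − 710.4| = 3.64 Hz.

3.64 Hz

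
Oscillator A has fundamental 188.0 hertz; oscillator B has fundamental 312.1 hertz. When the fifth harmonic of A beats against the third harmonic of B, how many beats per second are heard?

3.7 Hz

Fifth harmonic of the first: 5·188.0 = 940.0 Hz.
Third harmonic of the second: 3·312.1 = 936.3 Hz.
f_beat = |940.0 − 936.3| = 3.7 Hz.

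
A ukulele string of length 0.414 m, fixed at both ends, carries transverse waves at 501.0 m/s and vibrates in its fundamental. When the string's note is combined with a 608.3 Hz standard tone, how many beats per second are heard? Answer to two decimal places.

For a string fixed at both ends, f_n = n·v/(2L) = 1·501.0/(2·0.414) = 605.0725 Hz.
f_beat = |605.0725 − 608.3| = 3.23 Hz.

3.23 Hz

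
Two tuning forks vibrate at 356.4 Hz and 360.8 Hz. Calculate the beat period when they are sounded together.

0.227 s

f_beat = |356.4 − 360.8| = 4.4 Hz.
Beat period T = 1 / f_beat = 1 / 4.4 s.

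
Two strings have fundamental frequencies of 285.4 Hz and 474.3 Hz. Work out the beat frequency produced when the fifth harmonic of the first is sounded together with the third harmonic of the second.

4.1 Hz

Fifth harmonic of the first: 5·285.4 = 1427.0 Hz.
Third harmonic of the second: 3·474.3 = 1422.9 Hz.
f_beat = |1427.0 − 1422.9| = 4.1 Hz.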